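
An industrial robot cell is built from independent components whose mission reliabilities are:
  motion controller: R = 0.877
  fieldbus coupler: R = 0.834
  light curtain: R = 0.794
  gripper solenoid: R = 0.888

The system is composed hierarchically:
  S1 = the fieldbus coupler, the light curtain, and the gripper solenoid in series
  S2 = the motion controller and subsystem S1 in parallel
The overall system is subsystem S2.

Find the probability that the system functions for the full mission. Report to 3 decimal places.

Series (fieldbus coupler, light curtain, and gripper solenoid): 0.83400 × 0.79400 × 0.88800 = 0.58803
Parallel (motion controller and [0.58803]): 1 − (1 − 0.87700)(1 − 0.58803) = 0.949

0.949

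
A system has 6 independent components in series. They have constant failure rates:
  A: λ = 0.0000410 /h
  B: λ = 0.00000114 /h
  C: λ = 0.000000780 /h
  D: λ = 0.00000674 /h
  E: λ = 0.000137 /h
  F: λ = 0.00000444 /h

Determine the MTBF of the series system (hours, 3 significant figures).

Series of exponential components: λ_sys = Σ λ_i
λ_sys = 0.0000410 + 0.00000114 + 0.000000780 + 0.00000674 + 0.000137 + 0.00000444 = 1.9110e-04 /h
MTBF = 1 / λ_sys = 5230 h

5230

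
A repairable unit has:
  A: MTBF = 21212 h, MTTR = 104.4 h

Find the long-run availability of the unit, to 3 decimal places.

0.995

A(A) = MTBF/(MTBF+MTTR) = 21212/(21212+104.4) = 0.995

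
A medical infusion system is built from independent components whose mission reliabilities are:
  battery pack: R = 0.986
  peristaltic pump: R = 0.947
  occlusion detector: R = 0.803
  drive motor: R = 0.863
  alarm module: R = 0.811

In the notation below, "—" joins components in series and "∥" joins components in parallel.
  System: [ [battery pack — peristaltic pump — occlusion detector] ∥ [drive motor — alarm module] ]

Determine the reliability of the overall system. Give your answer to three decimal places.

0.925

Series (battery pack, peristaltic pump, and occlusion detector): 0.98600 × 0.94700 × 0.80300 = 0.74979
Series (drive motor and alarm module): 0.86300 × 0.81100 = 0.69989
Parallel ([0.74979] and [0.69989]): 1 − (1 − 0.74979)(1 − 0.69989) = 0.925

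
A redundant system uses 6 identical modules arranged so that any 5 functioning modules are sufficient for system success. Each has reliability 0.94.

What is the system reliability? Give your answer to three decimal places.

R = Σ_{i=5}^{6} C(6,i) p^i (1−p)^{6−i} with p = 0.94
C(6,5)·0.94^5·0.06^1 = 0.26421
C(6,6)·0.94^6·0.06^0 = 0.68987
Sum = 0.954

0.954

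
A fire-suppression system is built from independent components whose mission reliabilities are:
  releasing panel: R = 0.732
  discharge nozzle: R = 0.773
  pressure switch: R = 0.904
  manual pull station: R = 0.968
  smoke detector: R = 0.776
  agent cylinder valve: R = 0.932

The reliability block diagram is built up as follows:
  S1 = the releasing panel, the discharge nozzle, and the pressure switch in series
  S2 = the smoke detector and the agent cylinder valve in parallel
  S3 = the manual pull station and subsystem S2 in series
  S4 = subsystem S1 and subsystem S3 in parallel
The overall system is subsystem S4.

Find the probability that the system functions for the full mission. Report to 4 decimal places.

Series (releasing panel, discharge nozzle, and pressure switch): 0.732000 × 0.773000 × 0.904000 = 0.511516
Parallel (smoke detector and agent cylinder valve): 1 − (1 − 0.776000)(1 − 0.932000) = 0.984768
Series (manual pull station and [0.984768]): 0.968000 × 0.984768 = 0.953255
Parallel ([0.511516] and [0.953255]): 1 − (1 − 0.511516)(1 − 0.953255) = 0.9772

0.9772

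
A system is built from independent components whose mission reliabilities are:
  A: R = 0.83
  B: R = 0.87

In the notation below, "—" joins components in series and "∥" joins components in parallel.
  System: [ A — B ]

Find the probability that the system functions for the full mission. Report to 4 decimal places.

0.7221

Series (A and B): 0.830000 × 0.870000 = 0.7221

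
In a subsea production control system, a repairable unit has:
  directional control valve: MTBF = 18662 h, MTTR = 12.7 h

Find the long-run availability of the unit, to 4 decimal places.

0.9993

A(directional control valve) = MTBF/(MTBF+MTTR) = 18662/(18662+12.7) = 0.9993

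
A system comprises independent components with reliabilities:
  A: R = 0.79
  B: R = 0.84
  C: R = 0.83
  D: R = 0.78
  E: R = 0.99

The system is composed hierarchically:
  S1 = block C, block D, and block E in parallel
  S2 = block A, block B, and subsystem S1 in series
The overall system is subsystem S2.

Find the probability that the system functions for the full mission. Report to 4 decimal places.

Parallel (C, D, and E): 1 − (1 − 0.830000)(1 − 0.780000)(1 − 0.990000) = 0.999626
Series (A, B, and [0.999626]): 0.790000 × 0.840000 × 0.999626 = 0.6634

0.6634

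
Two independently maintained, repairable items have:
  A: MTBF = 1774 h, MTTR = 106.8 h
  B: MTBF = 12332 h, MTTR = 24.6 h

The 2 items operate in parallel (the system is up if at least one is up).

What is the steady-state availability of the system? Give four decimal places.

A(A) = MTBF/(MTBF+MTTR) = 1774/(1774+106.8) = 0.943216
A(B) = MTBF/(MTBF+MTTR) = 12332/(12332+24.6) = 0.998009
Parallel availability: 1 − (1 − 0.943216)(1 − 0.998009) = 0.9999

0.9999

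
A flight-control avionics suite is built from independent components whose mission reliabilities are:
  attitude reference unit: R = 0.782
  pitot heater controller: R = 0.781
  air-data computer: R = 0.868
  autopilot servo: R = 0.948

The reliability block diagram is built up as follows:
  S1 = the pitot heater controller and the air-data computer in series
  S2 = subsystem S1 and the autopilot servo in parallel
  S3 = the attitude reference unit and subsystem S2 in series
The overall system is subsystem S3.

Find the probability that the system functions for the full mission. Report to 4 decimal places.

Series (pitot heater controller and air-data computer): 0.781000 × 0.868000 = 0.677908
Parallel ([0.677908] and autopilot servo): 1 − (1 − 0.677908)(1 − 0.948000) = 0.983251
Series (attitude reference unit and [0.983251]): 0.782000 × 0.983251 = 0.7689

0.7689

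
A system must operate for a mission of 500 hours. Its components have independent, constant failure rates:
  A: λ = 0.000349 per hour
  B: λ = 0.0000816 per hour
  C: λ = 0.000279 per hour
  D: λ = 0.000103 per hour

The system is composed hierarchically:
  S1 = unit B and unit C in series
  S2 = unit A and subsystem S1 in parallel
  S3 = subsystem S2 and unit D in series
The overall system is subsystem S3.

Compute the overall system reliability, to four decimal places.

0.9247

R(A) = exp(−0.000349 × 500) = 0.839877
R(B) = exp(−0.0000816 × 500) = 0.960021
R(C) = exp(−0.000279 × 500) = 0.869793
R(D) = exp(−0.000103 × 500) = 0.949804
Series (B and C): 0.960021 × 0.869793 = 0.835020
Parallel (A and [0.835020]): 1 − (1 − 0.839877)(1 − 0.835020) = 0.973583
Series ([0.973583] and D): 0.973583 × 0.949804 = 0.9247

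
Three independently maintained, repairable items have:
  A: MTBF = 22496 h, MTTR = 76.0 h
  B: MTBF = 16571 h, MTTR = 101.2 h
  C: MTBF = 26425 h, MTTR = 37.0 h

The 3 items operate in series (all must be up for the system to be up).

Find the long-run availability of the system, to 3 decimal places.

0.989

A(A) = MTBF/(MTBF+MTTR) = 22496/(22496+76.0) = 0.996633
A(B) = MTBF/(MTBF+MTTR) = 16571/(16571+101.2) = 0.993930
A(C) = MTBF/(MTBF+MTTR) = 26425/(26425+37.0) = 0.998602
Series availability: 0.996633 × 0.993930 × 0.998602 = 0.989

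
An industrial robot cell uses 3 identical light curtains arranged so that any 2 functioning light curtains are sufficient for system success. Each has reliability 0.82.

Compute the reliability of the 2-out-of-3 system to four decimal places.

R = Σ_{i=2}^{3} C(3,i) p^i (1−p)^{3−i} with p = 0.82
C(3,2)·0.82^2·0.18^1 = 0.363096
C(3,3)·0.82^3·0.18^0 = 0.551368
Sum = 0.9145

0.9145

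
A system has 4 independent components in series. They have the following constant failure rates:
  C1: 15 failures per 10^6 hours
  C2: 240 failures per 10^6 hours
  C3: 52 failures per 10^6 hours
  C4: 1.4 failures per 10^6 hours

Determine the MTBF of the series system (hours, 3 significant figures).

Series of exponential components: λ_sys = Σ λ_i
λ_sys = 0.000015 + 0.00024 + 0.000052 + 0.0000014 = 3.0840e-04 /h
MTBF = 1 / λ_sys = 3240 h

3240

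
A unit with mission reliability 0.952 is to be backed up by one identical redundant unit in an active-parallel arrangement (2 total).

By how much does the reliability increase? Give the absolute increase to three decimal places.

0.046

R_before = 0.952
R_after = 1 − (1 − 0.952)^2 = 0.998
ΔR = 0.998 − 0.952 = 0.046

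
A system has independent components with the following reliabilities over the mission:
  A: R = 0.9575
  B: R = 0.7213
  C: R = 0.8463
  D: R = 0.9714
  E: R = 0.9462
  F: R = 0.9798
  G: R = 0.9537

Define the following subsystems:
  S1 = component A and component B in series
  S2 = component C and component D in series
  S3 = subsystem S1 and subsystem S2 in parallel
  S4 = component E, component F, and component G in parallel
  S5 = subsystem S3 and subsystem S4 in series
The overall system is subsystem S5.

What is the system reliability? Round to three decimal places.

Series (A and B): 0.95750 × 0.72130 = 0.69064
Series (C and D): 0.84630 × 0.97140 = 0.82210
Parallel ([0.69064] and [0.82210]): 1 − (1 − 0.69064)(1 − 0.82210) = 0.94496
Parallel (E, F, and G): 1 − (1 − 0.94620)(1 − 0.97980)(1 − 0.95370) = 0.99995
Series ([0.94496] and [0.99995]): 0.94496 × 0.99995 = 0.945

0.945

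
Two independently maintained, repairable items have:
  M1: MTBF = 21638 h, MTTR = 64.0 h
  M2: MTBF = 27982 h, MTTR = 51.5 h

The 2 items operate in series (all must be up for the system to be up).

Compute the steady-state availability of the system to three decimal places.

0.995

A(M1) = MTBF/(MTBF+MTTR) = 21638/(21638+64.0) = 0.997051
A(M2) = MTBF/(MTBF+MTTR) = 27982/(27982+51.5) = 0.998163
Series availability: 0.997051 × 0.998163 = 0.995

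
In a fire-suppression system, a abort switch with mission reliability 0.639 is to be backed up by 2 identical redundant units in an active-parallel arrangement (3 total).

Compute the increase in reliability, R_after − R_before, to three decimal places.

0.314

R_before = 0.639
R_after = 1 − (1 − 0.639)^3 = 0.953
ΔR = 0.953 − 0.639 = 0.314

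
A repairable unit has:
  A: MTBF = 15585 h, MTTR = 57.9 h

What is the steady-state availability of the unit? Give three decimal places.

A(A) = MTBF/(MTBF+MTTR) = 15585/(15585+57.9) = 0.996

0.996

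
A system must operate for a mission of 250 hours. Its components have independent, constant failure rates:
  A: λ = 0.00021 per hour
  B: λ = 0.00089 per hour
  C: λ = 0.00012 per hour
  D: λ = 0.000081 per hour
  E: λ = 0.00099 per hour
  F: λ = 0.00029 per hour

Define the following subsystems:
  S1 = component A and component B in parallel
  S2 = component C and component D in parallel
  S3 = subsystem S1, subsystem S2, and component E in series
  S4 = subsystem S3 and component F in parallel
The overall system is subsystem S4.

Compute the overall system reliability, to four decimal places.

R(A) = exp(−0.00021 × 250) = 0.948854
R(B) = exp(−0.00089 × 250) = 0.800515
R(C) = exp(−0.00012 × 250) = 0.970446
R(D) = exp(−0.000081 × 250) = 0.979954
R(E) = exp(−0.00099 × 250) = 0.780750
R(F) = exp(−0.00029 × 250) = 0.930066
Parallel (A and B): 1 − (1 − 0.948854)(1 − 0.800515) = 0.989797
Parallel (C and D): 1 − (1 − 0.970446)(1 − 0.979954) = 0.999408
Series ([0.989797], [0.999408], and E): 0.989797 × 0.999408 × 0.780750 = 0.772327
Parallel ([0.772327] and F): 1 − (1 − 0.772327)(1 − 0.930066) = 0.9841

0.9841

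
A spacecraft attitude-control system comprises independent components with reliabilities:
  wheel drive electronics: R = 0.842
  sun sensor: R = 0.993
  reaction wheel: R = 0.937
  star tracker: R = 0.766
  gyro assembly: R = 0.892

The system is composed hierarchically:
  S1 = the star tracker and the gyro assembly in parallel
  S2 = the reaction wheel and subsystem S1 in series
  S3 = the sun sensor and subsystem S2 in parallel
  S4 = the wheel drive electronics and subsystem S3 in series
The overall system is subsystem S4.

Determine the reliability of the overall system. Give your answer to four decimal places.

0.8415

Parallel (star tracker and gyro assembly): 1 − (1 − 0.766000)(1 − 0.892000) = 0.974728
Series (reaction wheel and [0.974728]): 0.937000 × 0.974728 = 0.913320
Parallel (sun sensor and [0.913320]): 1 − (1 − 0.993000)(1 − 0.913320) = 0.999393
Series (wheel drive electronics and [0.999393]): 0.842000 × 0.999393 = 0.8415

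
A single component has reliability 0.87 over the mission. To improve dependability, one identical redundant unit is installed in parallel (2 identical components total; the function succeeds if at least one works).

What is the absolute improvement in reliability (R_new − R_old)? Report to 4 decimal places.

R_before = 0.87
R_after = 1 − (1 − 0.87)^2 = 0.9831
ΔR = 0.9831 − 0.87 = 0.1131

0.1131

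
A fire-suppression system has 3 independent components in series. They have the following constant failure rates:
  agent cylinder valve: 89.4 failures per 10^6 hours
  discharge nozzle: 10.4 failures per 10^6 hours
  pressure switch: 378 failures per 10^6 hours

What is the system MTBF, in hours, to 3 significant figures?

Series of exponential components: λ_sys = Σ λ_i
λ_sys = 0.0000894 + 0.0000104 + 0.000378 = 4.7780e-04 /h
MTBF = 1 / λ_sys = 2090 h

2090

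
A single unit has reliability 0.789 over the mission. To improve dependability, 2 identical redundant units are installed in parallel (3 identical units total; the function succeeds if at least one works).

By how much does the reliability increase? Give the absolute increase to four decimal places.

0.2016

R_before = 0.789
R_after = 1 − (1 − 0.789)^3 = 0.9906
ΔR = 0.9906 − 0.789 = 0.2016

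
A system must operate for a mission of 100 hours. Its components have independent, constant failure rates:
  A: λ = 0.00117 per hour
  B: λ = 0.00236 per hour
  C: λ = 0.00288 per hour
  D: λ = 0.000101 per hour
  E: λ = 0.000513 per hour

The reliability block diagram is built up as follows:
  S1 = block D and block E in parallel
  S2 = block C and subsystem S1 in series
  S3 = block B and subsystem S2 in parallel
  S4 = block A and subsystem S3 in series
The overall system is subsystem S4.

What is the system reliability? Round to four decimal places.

0.8427

R(A) = exp(−0.00117 × 100) = 0.889585
R(B) = exp(−0.00236 × 100) = 0.789781
R(C) = exp(−0.00288 × 100) = 0.749762
R(D) = exp(−0.000101 × 100) = 0.989951
R(E) = exp(−0.000513 × 100) = 0.949994
Parallel (D and E): 1 − (1 − 0.989951)(1 − 0.949994) = 0.999497
Series (C and [0.999497]): 0.749762 × 0.999497 = 0.749385
Parallel (B and [0.749385]): 1 − (1 − 0.789781)(1 − 0.749385) = 0.947316
Series (A and [0.947316]): 0.889585 × 0.947316 = 0.8427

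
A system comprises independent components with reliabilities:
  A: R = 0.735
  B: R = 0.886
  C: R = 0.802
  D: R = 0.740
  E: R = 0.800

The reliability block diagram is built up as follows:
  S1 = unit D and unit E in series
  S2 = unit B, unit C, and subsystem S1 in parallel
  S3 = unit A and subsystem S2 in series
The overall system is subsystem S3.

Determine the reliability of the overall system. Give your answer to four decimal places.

Series (D and E): 0.740000 × 0.800000 = 0.592000
Parallel (B, C, and [0.592000]): 1 − (1 − 0.886000)(1 − 0.802000)(1 − 0.592000) = 0.990791
Series (A and [0.990791]): 0.735000 × 0.990791 = 0.7282

0.7282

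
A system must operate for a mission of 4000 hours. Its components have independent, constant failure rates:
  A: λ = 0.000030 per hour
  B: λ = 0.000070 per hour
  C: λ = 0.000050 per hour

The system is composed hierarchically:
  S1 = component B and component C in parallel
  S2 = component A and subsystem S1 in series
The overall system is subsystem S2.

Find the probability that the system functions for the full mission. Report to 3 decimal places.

R(A) = exp(−0.000030 × 4000) = 0.88692
R(B) = exp(−0.000070 × 4000) = 0.75578
R(C) = exp(−0.000050 × 4000) = 0.81873
Parallel (B and C): 1 − (1 − 0.75578)(1 − 0.81873) = 0.95573
Series (A and [0.95573]): 0.88692 × 0.95573 = 0.848

0.848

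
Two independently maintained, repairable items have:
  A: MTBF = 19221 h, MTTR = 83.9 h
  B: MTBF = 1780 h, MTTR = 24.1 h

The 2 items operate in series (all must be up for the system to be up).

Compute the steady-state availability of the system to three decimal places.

0.982

A(A) = MTBF/(MTBF+MTTR) = 19221/(19221+83.9) = 0.995654
A(B) = MTBF/(MTBF+MTTR) = 1780/(1780+24.1) = 0.986642
Series availability: 0.995654 × 0.986642 = 0.982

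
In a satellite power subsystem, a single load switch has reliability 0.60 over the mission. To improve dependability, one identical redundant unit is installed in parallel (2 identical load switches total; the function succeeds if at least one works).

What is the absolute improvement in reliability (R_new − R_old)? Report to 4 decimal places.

0.2400

R_before = 0.60
R_after = 1 − (1 − 0.60)^2 = 0.8400
ΔR = 0.8400 − 0.60 = 0.2400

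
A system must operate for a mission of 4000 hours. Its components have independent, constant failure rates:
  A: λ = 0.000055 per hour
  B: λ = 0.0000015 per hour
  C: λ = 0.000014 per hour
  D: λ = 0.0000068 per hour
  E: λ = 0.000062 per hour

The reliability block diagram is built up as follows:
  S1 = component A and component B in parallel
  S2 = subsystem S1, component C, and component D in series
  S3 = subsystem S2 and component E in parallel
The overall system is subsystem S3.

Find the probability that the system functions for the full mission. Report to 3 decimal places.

R(A) = exp(−0.000055 × 4000) = 0.80252
R(B) = exp(−0.0000015 × 4000) = 0.99402
R(C) = exp(−0.000014 × 4000) = 0.94554
R(D) = exp(−0.0000068 × 4000) = 0.97317
R(E) = exp(−0.000062 × 4000) = 0.78036
Parallel (A and B): 1 − (1 − 0.80252)(1 − 0.99402) = 0.99882
Series ([0.99882], C, and D): 0.99882 × 0.94554 × 0.97317 = 0.91909
Parallel ([0.91909] and E): 1 − (1 − 0.91909)(1 − 0.78036) = 0.982

0.982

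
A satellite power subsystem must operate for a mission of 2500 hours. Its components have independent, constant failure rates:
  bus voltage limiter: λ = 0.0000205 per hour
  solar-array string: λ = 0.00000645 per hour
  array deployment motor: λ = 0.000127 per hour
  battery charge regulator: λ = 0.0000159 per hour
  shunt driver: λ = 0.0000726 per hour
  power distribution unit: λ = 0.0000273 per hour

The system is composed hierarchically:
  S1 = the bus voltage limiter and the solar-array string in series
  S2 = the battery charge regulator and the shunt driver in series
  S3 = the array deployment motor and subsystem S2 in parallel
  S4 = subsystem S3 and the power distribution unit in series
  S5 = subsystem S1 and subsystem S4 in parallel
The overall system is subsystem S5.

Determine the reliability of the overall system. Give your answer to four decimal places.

0.9924

R(bus voltage limiter) = exp(−0.0000205 × 2500) = 0.950041
R(solar-array string) = exp(−0.00000645 × 2500) = 0.984004
R(array deployment motor) = exp(−0.000127 × 2500) = 0.727967
R(battery charge regulator) = exp(−0.0000159 × 2500) = 0.961030
R(shunt driver) = exp(−0.0000726 × 2500) = 0.834018
R(power distribution unit) = exp(−0.0000273 × 2500) = 0.934027
Series (bus voltage limiter and solar-array string): 0.950041 × 0.984004 = 0.934844
Series (battery charge regulator and shunt driver): 0.961030 × 0.834018 = 0.801516
Parallel (array deployment motor and [0.801516]): 1 − (1 − 0.727967)(1 − 0.801516) = 0.946006
Series ([0.946006] and power distribution unit): 0.946006 × 0.934027 = 0.883595
Parallel ([0.934844] and [0.883595]): 1 − (1 − 0.934844)(1 − 0.883595) = 0.9924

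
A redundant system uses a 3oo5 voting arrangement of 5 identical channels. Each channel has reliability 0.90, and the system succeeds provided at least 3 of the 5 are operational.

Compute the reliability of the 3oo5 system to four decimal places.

R = Σ_{i=3}^{5} C(5,i) p^i (1−p)^{5−i} with p = 0.90
C(5,3)·0.90^3·0.10^2 = 0.072900
C(5,4)·0.90^4·0.10^1 = 0.328050
C(5,5)·0.90^5·0.10^0 = 0.590490
Sum = 0.9914

0.9914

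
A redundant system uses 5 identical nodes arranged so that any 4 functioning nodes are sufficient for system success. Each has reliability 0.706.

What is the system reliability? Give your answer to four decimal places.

R = Σ_{i=4}^{5} C(5,i) p^i (1−p)^{5−i} with p = 0.706
C(5,4)·0.706^4·0.294^1 = 0.365205
C(5,5)·0.706^5·0.294^0 = 0.175398
Sum = 0.5406

0.5406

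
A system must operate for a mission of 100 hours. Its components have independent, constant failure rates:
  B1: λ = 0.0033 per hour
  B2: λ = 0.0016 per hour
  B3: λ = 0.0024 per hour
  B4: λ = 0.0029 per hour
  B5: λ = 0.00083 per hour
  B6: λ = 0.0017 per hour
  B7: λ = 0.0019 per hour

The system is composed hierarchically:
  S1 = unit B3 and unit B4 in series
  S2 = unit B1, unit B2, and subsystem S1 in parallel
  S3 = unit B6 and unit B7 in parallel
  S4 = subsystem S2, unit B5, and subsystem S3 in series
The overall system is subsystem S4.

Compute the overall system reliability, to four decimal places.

R(B1) = exp(−0.0033 × 100) = 0.718924
R(B2) = exp(−0.0016 × 100) = 0.852144
R(B3) = exp(−0.0024 × 100) = 0.786628
R(B4) = exp(−0.0029 × 100) = 0.748264
R(B5) = exp(−0.00083 × 100) = 0.920351
R(B6) = exp(−0.0017 × 100) = 0.843665
R(B7) = exp(−0.0019 × 100) = 0.826959
Series (B3 and B4): 0.786628 × 0.748264 = 0.588605
Parallel (B1, B2, and [0.588605]): 1 − (1 − 0.718924)(1 − 0.852144)(1 − 0.588605) = 0.982903
Parallel (B6 and B7): 1 − (1 − 0.843665)(1 − 0.826959) = 0.972948
Series ([0.982903], B5, and [0.972948]): 0.982903 × 0.920351 × 0.972948 = 0.8801

0.8801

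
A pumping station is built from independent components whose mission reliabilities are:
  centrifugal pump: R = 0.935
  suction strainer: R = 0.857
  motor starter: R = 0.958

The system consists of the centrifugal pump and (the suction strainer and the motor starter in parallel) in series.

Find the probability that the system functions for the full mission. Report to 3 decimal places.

0.929

Parallel (suction strainer and motor starter): 1 − (1 − 0.85700)(1 − 0.95800) = 0.99399
Series (centrifugal pump and [0.99399]): 0.93500 × 0.99399 = 0.929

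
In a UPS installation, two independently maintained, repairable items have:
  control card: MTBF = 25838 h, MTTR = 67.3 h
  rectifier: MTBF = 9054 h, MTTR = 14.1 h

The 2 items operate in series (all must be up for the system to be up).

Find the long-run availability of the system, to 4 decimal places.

0.9959

A(control card) = MTBF/(MTBF+MTTR) = 25838/(25838+67.3) = 0.997402
A(rectifier) = MTBF/(MTBF+MTTR) = 9054/(9054+14.1) = 0.998445
Series availability: 0.997402 × 0.998445 = 0.9959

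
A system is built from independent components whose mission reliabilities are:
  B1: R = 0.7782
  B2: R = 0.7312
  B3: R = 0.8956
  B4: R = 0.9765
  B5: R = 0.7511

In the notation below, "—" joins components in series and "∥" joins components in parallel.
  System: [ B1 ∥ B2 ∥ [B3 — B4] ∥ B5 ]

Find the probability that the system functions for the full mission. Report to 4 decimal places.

Series (B3 and B4): 0.895600 × 0.976500 = 0.874553
Parallel (B1, B2, [0.874553], and B5): 1 − (1 − 0.778200)(1 − 0.731200)(1 − 0.874553)(1 − 0.751100) = 0.9981

0.9981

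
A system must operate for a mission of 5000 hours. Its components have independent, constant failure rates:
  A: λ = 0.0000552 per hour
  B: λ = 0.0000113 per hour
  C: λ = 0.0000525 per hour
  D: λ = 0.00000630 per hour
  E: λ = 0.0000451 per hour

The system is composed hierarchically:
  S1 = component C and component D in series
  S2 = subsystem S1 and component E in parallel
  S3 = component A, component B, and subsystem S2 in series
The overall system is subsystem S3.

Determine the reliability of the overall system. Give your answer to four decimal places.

0.6803

R(A) = exp(−0.0000552 × 5000) = 0.758813
R(B) = exp(−0.0000113 × 5000) = 0.945066
R(C) = exp(−0.0000525 × 5000) = 0.769126
R(D) = exp(−0.00000630 × 5000) = 0.968991
R(E) = exp(−0.0000451 × 5000) = 0.798117
Series (C and D): 0.769126 × 0.968991 = 0.745276
Parallel ([0.745276] and E): 1 − (1 − 0.745276)(1 − 0.798117) = 0.948576
Series (A, B, and [0.948576]): 0.758813 × 0.945066 × 0.948576 = 0.6803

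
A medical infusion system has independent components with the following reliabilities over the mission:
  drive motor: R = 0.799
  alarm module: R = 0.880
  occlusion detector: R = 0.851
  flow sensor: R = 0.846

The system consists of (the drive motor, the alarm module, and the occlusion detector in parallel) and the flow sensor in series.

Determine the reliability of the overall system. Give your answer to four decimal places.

0.8430

Parallel (drive motor, alarm module, and occlusion detector): 1 − (1 − 0.799000)(1 − 0.880000)(1 − 0.851000) = 0.996406
Series ([0.996406] and flow sensor): 0.996406 × 0.846000 = 0.8430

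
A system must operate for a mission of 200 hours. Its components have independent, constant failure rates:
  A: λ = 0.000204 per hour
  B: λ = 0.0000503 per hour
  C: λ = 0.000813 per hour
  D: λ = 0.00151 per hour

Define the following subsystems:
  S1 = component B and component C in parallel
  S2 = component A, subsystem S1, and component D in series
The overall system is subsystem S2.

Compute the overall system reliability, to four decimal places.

0.7087

R(A) = exp(−0.000204 × 200) = 0.960021
R(B) = exp(−0.0000503 × 200) = 0.989990
R(C) = exp(−0.000813 × 200) = 0.849931
R(D) = exp(−0.00151 × 200) = 0.739338
Parallel (B and C): 1 − (1 − 0.989990)(1 − 0.849931) = 0.998498
Series (A, [0.998498], and D): 0.960021 × 0.998498 × 0.739338 = 0.7087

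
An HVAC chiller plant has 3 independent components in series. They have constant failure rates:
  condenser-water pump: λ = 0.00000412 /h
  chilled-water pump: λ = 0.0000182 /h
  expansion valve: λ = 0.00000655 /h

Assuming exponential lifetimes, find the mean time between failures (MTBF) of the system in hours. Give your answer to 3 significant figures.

34600

Series of exponential components: λ_sys = Σ λ_i
λ_sys = 0.00000412 + 0.0000182 + 0.00000655 = 2.8870e-05 /h
MTBF = 1 / λ_sys = 34600 h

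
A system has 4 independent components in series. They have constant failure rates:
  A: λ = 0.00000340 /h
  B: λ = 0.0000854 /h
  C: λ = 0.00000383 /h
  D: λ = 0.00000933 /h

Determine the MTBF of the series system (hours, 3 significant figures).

Series of exponential components: λ_sys = Σ λ_i
λ_sys = 0.00000340 + 0.0000854 + 0.00000383 + 0.00000933 = 1.0196e-04 /h
MTBF = 1 / λ_sys = 9810 h

9810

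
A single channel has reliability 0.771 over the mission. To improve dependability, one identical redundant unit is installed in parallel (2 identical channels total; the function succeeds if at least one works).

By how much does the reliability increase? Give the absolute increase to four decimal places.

0.1766

R_before = 0.771
R_after = 1 − (1 − 0.771)^2 = 0.9476
ΔR = 0.9476 − 0.771 = 0.1766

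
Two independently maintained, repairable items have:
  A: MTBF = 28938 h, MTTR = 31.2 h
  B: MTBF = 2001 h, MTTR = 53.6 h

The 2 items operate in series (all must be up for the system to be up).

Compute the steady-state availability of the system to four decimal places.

A(A) = MTBF/(MTBF+MTTR) = 28938/(28938+31.2) = 0.998923
A(B) = MTBF/(MTBF+MTTR) = 2001/(2001+53.6) = 0.973912
Series availability: 0.998923 × 0.973912 = 0.9729

0.9729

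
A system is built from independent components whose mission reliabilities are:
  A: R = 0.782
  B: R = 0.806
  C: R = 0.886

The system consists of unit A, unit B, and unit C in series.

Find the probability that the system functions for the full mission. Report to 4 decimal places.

0.5584

Series (A, B, and C): 0.782000 × 0.806000 × 0.886000 = 0.5584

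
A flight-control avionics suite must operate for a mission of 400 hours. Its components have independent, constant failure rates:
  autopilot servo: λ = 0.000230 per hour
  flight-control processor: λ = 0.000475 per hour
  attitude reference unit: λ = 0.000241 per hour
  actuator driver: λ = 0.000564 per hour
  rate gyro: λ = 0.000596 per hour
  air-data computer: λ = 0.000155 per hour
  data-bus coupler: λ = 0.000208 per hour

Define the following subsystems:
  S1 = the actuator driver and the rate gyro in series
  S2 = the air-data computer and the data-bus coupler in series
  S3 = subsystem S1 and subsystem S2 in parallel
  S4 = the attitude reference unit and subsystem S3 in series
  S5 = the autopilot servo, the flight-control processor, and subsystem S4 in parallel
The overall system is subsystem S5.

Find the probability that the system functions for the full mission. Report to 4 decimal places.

0.9979

R(autopilot servo) = exp(−0.000230 × 400) = 0.912105
R(flight-control processor) = exp(−0.000475 × 400) = 0.826959
R(attitude reference unit) = exp(−0.000241 × 400) = 0.908101
R(actuator driver) = exp(−0.000564 × 400) = 0.798037
R(rate gyro) = exp(−0.000596 × 400) = 0.787887
R(air-data computer) = exp(−0.000155 × 400) = 0.939883
R(data-bus coupler) = exp(−0.000208 × 400) = 0.920167
Series (actuator driver and rate gyro): 0.798037 × 0.787887 = 0.628763
Series (air-data computer and data-bus coupler): 0.939883 × 0.920167 = 0.864849
Parallel ([0.628763] and [0.864849]): 1 − (1 − 0.628763)(1 − 0.864849) = 0.949827
Series (attitude reference unit and [0.949827]): 0.908101 × 0.949827 = 0.862539
Parallel (autopilot servo, flight-control processor, and [0.862539]): 1 − (1 − 0.912105)(1 − 0.826959)(1 − 0.862539) = 0.9979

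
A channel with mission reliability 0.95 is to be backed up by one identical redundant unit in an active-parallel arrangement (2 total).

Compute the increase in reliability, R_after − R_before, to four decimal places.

0.0475

R_before = 0.95
R_after = 1 − (1 − 0.95)^2 = 0.9975
ΔR = 0.9975 − 0.95 = 0.0475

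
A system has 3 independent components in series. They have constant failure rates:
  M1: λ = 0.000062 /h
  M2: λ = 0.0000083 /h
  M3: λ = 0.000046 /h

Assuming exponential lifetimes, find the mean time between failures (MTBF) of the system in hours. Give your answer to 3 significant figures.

Series of exponential components: λ_sys = Σ λ_i
λ_sys = 0.000062 + 0.0000083 + 0.000046 = 1.1630e-04 /h
MTBF = 1 / λ_sys = 8600 h

8600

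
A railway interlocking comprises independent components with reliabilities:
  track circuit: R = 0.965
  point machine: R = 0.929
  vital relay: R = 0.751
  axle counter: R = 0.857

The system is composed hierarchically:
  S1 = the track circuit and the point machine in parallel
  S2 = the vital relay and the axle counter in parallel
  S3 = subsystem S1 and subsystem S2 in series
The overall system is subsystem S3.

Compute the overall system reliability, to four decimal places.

Parallel (track circuit and point machine): 1 − (1 − 0.965000)(1 − 0.929000) = 0.997515
Parallel (vital relay and axle counter): 1 − (1 − 0.751000)(1 − 0.857000) = 0.964393
Series ([0.997515] and [0.964393]): 0.997515 × 0.964393 = 0.9620

0.9620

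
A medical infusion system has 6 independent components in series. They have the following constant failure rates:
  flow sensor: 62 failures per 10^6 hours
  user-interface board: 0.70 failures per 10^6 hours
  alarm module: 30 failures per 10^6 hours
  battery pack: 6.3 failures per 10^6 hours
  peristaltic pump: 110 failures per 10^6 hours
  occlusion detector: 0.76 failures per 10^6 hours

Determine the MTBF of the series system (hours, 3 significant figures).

Series of exponential components: λ_sys = Σ λ_i
λ_sys = 0.000062 + 0.00000070 + 0.000030 + 0.0000063 + 0.00011 + 0.00000076 = 2.0976e-04 /h
MTBF = 1 / λ_sys = 4770 h

4770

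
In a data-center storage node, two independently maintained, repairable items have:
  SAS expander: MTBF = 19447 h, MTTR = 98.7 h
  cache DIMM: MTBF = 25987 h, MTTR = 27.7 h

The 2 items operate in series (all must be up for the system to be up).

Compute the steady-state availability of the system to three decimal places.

0.994

A(SAS expander) = MTBF/(MTBF+MTTR) = 19447/(19447+98.7) = 0.994950
A(cache DIMM) = MTBF/(MTBF+MTTR) = 25987/(25987+27.7) = 0.998935
Series availability: 0.994950 × 0.998935 = 0.994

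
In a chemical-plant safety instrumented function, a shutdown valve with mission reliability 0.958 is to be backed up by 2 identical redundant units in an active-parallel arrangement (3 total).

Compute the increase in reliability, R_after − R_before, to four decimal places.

R_before = 0.958
R_after = 1 − (1 − 0.958)^3 = 0.9999
ΔR = 0.9999 − 0.958 = 0.0419

0.0419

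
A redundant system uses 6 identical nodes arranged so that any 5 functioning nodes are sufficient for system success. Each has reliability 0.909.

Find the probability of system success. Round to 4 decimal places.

R = Σ_{i=5}^{6} C(6,i) p^i (1−p)^{6−i} with p = 0.909
C(6,5)·0.909^5·0.091^1 = 0.338854
C(6,6)·0.909^6·0.091^0 = 0.564135
Sum = 0.9030

0.9030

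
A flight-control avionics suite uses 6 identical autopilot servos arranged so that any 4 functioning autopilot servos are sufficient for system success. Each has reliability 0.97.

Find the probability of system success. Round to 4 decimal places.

0.9995

R = Σ_{i=4}^{6} C(6,i) p^i (1−p)^{6−i} with p = 0.97
C(6,4)·0.97^4·0.03^2 = 0.011951
C(6,5)·0.97^5·0.03^1 = 0.154572
C(6,6)·0.97^6·0.03^0 = 0.832972
Sum = 0.9995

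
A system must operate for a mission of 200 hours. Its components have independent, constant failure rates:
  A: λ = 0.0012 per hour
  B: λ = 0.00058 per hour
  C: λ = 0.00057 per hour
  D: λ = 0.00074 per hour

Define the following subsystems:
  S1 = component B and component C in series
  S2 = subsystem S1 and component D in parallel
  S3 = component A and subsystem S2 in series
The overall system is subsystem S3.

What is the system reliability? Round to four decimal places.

0.7644

R(A) = exp(−0.0012 × 200) = 0.786628
R(B) = exp(−0.00058 × 200) = 0.890475
R(C) = exp(−0.00057 × 200) = 0.892258
R(D) = exp(−0.00074 × 200) = 0.862431
Series (B and C): 0.890475 × 0.892258 = 0.794533
Parallel ([0.794533] and D): 1 − (1 − 0.794533)(1 − 0.862431) = 0.971734
Series (A and [0.971734]): 0.786628 × 0.971734 = 0.7644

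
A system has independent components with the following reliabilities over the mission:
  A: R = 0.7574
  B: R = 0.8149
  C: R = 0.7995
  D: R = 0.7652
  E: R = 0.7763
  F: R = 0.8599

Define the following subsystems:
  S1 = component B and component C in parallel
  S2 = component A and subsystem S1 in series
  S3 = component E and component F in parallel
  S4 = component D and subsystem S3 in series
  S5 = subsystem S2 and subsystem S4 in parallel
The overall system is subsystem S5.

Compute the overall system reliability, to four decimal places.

0.9299

Parallel (B and C): 1 − (1 − 0.814900)(1 − 0.799500) = 0.962887
Series (A and [0.962887]): 0.757400 × 0.962887 = 0.729291
Parallel (E and F): 1 − (1 − 0.776300)(1 − 0.859900) = 0.968660
Series (D and [0.968660]): 0.765200 × 0.968660 = 0.741219
Parallel ([0.729291] and [0.741219]): 1 − (1 − 0.729291)(1 − 0.741219) = 0.9299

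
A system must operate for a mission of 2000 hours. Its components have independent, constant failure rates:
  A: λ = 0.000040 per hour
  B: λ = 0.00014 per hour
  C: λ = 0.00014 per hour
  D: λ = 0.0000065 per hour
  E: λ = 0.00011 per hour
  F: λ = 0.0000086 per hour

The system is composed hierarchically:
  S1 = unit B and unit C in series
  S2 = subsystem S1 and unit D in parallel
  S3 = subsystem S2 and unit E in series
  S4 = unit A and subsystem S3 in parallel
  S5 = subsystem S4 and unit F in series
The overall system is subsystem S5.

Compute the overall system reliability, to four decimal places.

R(A) = exp(−0.000040 × 2000) = 0.923116
R(B) = exp(−0.00014 × 2000) = 0.755784
R(C) = exp(−0.00014 × 2000) = 0.755784
R(D) = exp(−0.0000065 × 2000) = 0.987084
R(E) = exp(−0.00011 × 2000) = 0.802519
R(F) = exp(−0.0000086 × 2000) = 0.982947
Series (B and C): 0.755784 × 0.755784 = 0.571209
Parallel ([0.571209] and D): 1 − (1 − 0.571209)(1 − 0.987084) = 0.994462
Series ([0.994462] and E): 0.994462 × 0.802519 = 0.798075
Parallel (A and [0.798075]): 1 − (1 − 0.923116)(1 − 0.798075) = 0.984475
Series ([0.984475] and F): 0.984475 × 0.982947 = 0.9677

0.9677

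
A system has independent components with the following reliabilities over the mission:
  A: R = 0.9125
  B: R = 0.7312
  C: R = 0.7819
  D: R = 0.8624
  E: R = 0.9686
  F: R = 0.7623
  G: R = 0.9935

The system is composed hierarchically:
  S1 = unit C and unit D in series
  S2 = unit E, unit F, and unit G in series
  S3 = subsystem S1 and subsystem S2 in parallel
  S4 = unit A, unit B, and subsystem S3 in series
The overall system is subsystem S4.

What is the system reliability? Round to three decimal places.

Series (C and D): 0.78190 × 0.86240 = 0.67431
Series (E, F, and G): 0.96860 × 0.76230 × 0.99350 = 0.73356
Parallel ([0.67431] and [0.73356]): 1 − (1 − 0.67431)(1 − 0.73356) = 0.91322
Series (A, B, and [0.91322]): 0.91250 × 0.73120 × 0.91322 = 0.609

0.609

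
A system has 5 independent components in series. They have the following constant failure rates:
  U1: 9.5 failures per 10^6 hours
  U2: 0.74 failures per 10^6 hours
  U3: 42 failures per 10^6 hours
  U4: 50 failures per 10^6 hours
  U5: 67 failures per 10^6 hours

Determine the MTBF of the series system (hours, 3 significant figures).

5910

Series of exponential components: λ_sys = Σ λ_i
λ_sys = 0.0000095 + 0.00000074 + 0.000042 + 0.000050 + 0.000067 = 1.6924e-04 /h
MTBF = 1 / λ_sys = 5910 h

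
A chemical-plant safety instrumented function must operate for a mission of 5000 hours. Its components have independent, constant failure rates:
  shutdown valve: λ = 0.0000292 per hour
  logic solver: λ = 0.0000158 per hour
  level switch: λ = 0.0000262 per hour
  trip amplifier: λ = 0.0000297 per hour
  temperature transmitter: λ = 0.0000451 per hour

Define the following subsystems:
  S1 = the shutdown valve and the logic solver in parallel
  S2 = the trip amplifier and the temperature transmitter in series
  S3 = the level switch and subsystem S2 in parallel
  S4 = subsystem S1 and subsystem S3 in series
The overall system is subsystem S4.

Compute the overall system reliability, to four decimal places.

0.9518

R(shutdown valve) = exp(−0.0000292 × 5000) = 0.864158
R(logic solver) = exp(−0.0000158 × 5000) = 0.924040
R(level switch) = exp(−0.0000262 × 5000) = 0.877218
R(trip amplifier) = exp(−0.0000297 × 5000) = 0.862000
R(temperature transmitter) = exp(−0.0000451 × 5000) = 0.798117
Parallel (shutdown valve and logic solver): 1 − (1 − 0.864158)(1 − 0.924040) = 0.989681
Series (trip amplifier and temperature transmitter): 0.862000 × 0.798117 = 0.687977
Parallel (level switch and [0.687977]): 1 − (1 − 0.877218)(1 − 0.687977) = 0.961689
Series ([0.989681] and [0.961689]): 0.989681 × 0.961689 = 0.9518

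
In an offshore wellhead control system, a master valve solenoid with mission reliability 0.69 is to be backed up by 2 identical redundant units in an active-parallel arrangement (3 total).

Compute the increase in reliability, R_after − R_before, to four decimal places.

0.2802

R_before = 0.69
R_after = 1 − (1 − 0.69)^3 = 0.9702
ΔR = 0.9702 − 0.69 = 0.2802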